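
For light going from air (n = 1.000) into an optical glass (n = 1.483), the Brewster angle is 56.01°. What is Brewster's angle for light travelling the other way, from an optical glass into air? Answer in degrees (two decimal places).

Reversing the direction swaps n₁ and n₂, so tan θ_B' = 1/tan θ_B and θ_B' = 90° − θ_B.
Hence θ_B' = 90° − 56.01° = 33.99°.

θ_B' ≈ 33.99°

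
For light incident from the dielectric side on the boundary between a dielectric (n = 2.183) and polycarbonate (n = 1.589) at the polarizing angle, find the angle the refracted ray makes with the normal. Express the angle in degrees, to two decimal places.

First find Brewster's angle: tan θ_B = 1.589/2.183 = 0.7279, giving θ_B = 36.05°.
Since θ_B + θ_t = 90° at Brewster incidence, θ_t = 90° − 36.05° = 53.95°.

θ_t ≈ 53.95°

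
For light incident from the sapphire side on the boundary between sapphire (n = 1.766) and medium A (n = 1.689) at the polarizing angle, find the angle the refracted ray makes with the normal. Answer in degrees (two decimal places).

θ_t ≈ 46.28°

First find Brewster's angle: tan θ_B = 1.689/1.766 = 0.9564, giving θ_B = 43.72°.
Since θ_B + θ_t = 90° at Brewster incidence, θ_t = 90° − 43.72° = 46.28°.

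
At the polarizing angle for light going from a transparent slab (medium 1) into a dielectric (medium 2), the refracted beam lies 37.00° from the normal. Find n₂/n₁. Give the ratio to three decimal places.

At Brewster incidence θ_B = 90° − θ_t = 90° − 37.00° = 53.00°.
tan θ_B = n₂/n₁, so n₂/n₁ = tan 53.00° = 1.327.

n₂/n₁ ≈ 1.327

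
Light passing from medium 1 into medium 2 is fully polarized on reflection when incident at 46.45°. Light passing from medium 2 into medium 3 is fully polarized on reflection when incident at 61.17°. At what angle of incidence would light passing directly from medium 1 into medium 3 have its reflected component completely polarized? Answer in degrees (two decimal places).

θ_B ≈ 62.38°

tan θ_B(1→2) = n₂/n₁ = tan 46.45° = 1.0519.
tan θ_B(2→3) = n₃/n₂ = tan 61.17° = 1.8167.
Multiplying, n₃/n₁ = 1.0519 × 1.8167 = 1.9111, and θ_B(1→3) = arctan 1.9111 = 62.38°.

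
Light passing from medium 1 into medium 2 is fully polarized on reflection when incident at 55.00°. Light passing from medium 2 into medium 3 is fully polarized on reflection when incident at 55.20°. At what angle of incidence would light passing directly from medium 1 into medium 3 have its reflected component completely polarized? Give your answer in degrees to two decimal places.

Each Brewster angle gives a ratio: n₂/n₁ = tan 55.00° = 1.4281, n₃/n₂ = tan 55.20° = 1.4388.
n₃/n₁ = 2.0548. Then tan θ_B(1→3) = n₃/n₁, so θ_B(1→3) = arctan(2.0548) = 64.05°.

θ_B ≈ 64.05°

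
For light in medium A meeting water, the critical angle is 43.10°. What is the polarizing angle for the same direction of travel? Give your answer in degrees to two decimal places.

sin θ_c = n₂/n₁, so n₂/n₁ = sin 43.10° = 0.6833.
Brewster: tan θ_B = n₂/n₁ = 0.6833.
θ_B = arctan(0.6833) = 34.34°.

θ_B ≈ 34.34°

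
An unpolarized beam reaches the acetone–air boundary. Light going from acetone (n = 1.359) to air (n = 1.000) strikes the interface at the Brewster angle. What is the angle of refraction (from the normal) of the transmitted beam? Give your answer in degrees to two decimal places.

θ_t ≈ 53.65°

tan θ_B = n₂/n₁ = 1.000/1.359 = 0.7358, so θ_B = 36.35°.
Since θ_B + θ_t = 90° at Brewster incidence, θ_t = 90° − 36.35° = 53.65°.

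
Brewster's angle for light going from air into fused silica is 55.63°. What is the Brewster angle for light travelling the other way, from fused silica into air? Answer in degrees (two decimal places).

tan θ_B' = n₁/n₂ = 1/tan θ_B, so θ_B' = 90° − θ_B.
θ_B' = 90° − 55.63° = 34.37°.

θ_B' ≈ 34.37°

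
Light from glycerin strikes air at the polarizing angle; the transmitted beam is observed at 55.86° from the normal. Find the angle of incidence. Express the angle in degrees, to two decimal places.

θ_B ≈ 34.14°

Since the reflected and refracted rays are at right angles at the polarizing angle, θ_B + θ_t = 90°.
So θ_B = 90° − θ_t = 90° − 55.86° = 34.14°.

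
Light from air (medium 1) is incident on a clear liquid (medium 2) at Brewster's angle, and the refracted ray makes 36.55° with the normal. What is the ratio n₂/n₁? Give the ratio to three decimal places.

n₂/n₁ ≈ 1.349

At Brewster incidence θ_B = 90° − θ_t = 90° − 36.55° = 53.45°.
Then n₂/n₁ = tan θ_B = tan 53.45° = 1.349.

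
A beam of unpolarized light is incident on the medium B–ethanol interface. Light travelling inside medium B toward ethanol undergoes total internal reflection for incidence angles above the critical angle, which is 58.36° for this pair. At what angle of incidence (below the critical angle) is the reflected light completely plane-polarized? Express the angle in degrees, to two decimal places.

θ_B ≈ 40.41°

n₂/n₁ = sin θ_c = sin 58.36° = 0.8514.
tan θ_B equals the same ratio, so θ_B = arctan(0.8514) = 40.41°.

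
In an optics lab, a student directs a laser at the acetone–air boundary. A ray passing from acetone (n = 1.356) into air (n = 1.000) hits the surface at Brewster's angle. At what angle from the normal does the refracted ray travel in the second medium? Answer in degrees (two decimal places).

θ_B = arctan(n₂/n₁) = arctan(1.000/1.356) = 36.41°.
Since θ_B + θ_t = 90° at Brewster incidence, θ_t = 90° − 36.41° = 53.59°.

θ_t ≈ 53.59°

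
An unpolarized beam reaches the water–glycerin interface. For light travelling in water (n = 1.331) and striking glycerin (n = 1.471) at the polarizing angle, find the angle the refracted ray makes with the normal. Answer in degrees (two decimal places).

θ_t ≈ 42.14°

First find Brewster's angle: tan θ_B = 1.471/1.331 = 1.1052, giving θ_B = 47.86°.
Since θ_B + θ_t = 90° at Brewster incidence, θ_t = 90° − 47.86° = 42.14°.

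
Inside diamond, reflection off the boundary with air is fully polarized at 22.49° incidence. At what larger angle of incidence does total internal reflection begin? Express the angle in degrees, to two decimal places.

From Brewster, n₂/n₁ = tan θ_B = tan 22.49° = 0.4140.
Then sin θ_c = n₂/n₁ = 0.4140, so θ_c = arcsin 0.4140 = 24.46°.

θ_c ≈ 24.46°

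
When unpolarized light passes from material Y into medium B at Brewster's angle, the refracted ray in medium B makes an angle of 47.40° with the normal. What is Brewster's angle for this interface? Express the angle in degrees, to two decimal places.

θ_B ≈ 42.60°

Since the reflected and refracted rays are at right angles at the polarizing angle, θ_B + θ_t = 90°.
So θ_B = 90° − θ_t = 90° − 47.40° = 42.60°.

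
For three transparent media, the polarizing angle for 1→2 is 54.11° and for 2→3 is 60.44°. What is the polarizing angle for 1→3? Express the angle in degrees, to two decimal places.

θ_B ≈ 67.69°

n₂/n₁ = tan 54.11° = 1.3820 and n₃/n₂ = tan 60.44° = 1.7632.
n₃/n₁ = 2.4366. Then tan θ_B(1→3) = n₃/n₁, so θ_B(1→3) = arctan(2.4366) = 67.69°.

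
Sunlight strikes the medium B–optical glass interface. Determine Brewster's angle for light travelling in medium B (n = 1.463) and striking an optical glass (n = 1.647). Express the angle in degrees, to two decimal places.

θ_B ≈ 48.39°

Brewster's condition: tan θ_B = n₂/n₁ = 1.647/1.463 = 1.1258. Taking the arctangent, θ_B = 48.39°.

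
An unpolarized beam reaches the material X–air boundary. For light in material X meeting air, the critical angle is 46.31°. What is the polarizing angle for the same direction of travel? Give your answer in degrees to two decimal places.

θ_B ≈ 35.87°

sin θ_c = n₂/n₁, so n₂/n₁ = sin 46.31° = 0.7231.
Brewster: tan θ_B = n₂/n₁ = 0.7231.
θ_B = arctan(0.7231) = 35.87°.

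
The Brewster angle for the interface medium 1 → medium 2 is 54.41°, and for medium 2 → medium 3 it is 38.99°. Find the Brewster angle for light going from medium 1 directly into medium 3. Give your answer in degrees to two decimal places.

θ_B ≈ 48.52°

Each Brewster angle gives a ratio: n₂/n₁ = tan 54.41° = 1.3973, n₃/n₂ = tan 38.99° = 0.8095.
So n₃/n₁ = (n₂/n₁)(n₃/n₂) = 1.3973 × 0.8095 = 1.1311.
θ_B(1→3) = arctan(1.1311) = 48.52°.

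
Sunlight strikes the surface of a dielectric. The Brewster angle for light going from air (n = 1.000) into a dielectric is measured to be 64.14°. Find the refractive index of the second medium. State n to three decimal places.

n ≈ 2.063

Brewster's law: tan θ_B = n₂/n₁ (light incident in air, refracted into a dielectric).
n₂ = n₁ tan θ_B = 1.000 × tan 64.14° = 2.063.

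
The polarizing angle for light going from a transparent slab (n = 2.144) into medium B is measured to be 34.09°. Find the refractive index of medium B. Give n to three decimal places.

n ≈ 1.451

Brewster's law: tan θ_B = n₂/n₁ (light incident in a transparent slab, refracted into medium B).
n₂ = n₁ tan θ_B = 2.144 × tan 34.09° = 1.451.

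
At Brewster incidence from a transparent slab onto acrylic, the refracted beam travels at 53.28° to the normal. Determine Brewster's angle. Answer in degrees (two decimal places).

θ_B ≈ 36.72°

At Brewster's angle the reflected and refracted rays are perpendicular, so θ_B + θ_t = 90°.
So θ_B = 90° − θ_t = 90° − 53.28° = 36.72°.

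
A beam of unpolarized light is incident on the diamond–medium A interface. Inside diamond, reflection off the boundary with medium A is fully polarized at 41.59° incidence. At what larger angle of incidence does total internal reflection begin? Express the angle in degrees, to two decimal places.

n₂/n₁ = tan 41.59° = 0.8875; the critical angle satisfies sin θ_c = n₂/n₁.
θ_c = arcsin(0.8875) = 62.56°.

θ_c ≈ 62.56°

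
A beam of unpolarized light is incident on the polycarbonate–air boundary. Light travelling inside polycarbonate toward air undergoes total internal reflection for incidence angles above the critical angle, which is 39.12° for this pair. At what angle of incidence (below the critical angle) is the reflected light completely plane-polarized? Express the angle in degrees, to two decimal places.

n₂/n₁ = sin θ_c = sin 39.12° = 0.6309.
tan θ_B equals the same ratio, so θ_B = arctan(0.6309) = 32.25°.

θ_B ≈ 32.25°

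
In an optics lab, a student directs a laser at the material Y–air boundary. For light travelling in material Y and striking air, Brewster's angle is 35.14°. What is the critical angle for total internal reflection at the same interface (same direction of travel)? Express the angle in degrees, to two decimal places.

θ_c ≈ 44.74°

From Brewster, n₂/n₁ = tan θ_B = tan 35.14° = 0.7039.
Then sin θ_c = n₂/n₁ = 0.7039, so θ_c = arcsin 0.7039 = 44.74°.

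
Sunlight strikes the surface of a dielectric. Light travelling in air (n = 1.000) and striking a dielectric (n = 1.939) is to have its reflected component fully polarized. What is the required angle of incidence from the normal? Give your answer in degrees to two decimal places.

θ_B ≈ 62.72°

The reflected p-component vanishes when tan θ_B = n₂/n₁.
Here n₂/n₁ = 1.939/1.000 = 1.9390, and Brewster's law gives tan θ_B = n₂/n₁. Taking the arctangent, θ_B = 62.72°.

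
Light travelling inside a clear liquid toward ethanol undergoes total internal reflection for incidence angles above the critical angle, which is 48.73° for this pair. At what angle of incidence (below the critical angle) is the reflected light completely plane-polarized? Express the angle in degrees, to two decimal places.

At the critical angle sin θ_c = n₂/n₁, giving n₂/n₁ = sin 48.73° = 0.7516.
Then tan θ_B = n₂/n₁ = 0.7516, so θ_B = arctan 0.7516 = 36.93°.

θ_B ≈ 36.93°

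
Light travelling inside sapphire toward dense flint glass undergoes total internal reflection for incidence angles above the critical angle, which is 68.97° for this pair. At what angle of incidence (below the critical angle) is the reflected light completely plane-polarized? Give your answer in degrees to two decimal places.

sin θ_c = n₂/n₁, so n₂/n₁ = sin 68.97° = 0.9334.
Brewster: tan θ_B = n₂/n₁ = 0.9334.
θ_B = arctan(0.9334) = 43.03°.

θ_B ≈ 43.03°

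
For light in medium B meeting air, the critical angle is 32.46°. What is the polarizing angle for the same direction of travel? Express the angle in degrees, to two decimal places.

θ_B ≈ 28.22°

At the critical angle sin θ_c = n₂/n₁, giving n₂/n₁ = sin 32.46° = 0.5367.
Then tan θ_B = n₂/n₁ = 0.5367, so θ_B = arctan 0.5367 = 28.22°.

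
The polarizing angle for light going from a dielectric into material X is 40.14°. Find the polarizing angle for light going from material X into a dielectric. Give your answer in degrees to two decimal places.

The two Brewster angles are complementary: θ_B' = 90° − θ_B = 90° − 40.14° = 49.86°.

θ_B' ≈ 49.86°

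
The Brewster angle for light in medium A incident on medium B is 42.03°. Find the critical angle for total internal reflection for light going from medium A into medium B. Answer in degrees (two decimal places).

tan θ_B = n₂/n₁ = tan 42.03° = 0.9014.
Total internal reflection: sin θ_c = n₂/n₁ = 0.9014.
θ_c = arcsin(0.9014) = 64.34°.

θ_c ≈ 64.34°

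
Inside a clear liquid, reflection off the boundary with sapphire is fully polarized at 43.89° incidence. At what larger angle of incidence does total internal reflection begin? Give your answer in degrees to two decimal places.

θ_c ≈ 74.15°

tan θ_B = n₂/n₁ = tan 43.89° = 0.9620.
Total internal reflection: sin θ_c = n₂/n₁ = 0.9620.
θ_c = arcsin(0.9620) = 74.15°.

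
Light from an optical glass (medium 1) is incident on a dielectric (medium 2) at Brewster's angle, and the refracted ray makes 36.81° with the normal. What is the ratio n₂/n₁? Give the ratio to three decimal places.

θ_B + θ_t = 90°, so θ_B = 90° − 36.81° = 53.19°.
Then n₂/n₁ = tan θ_B = tan 53.19° = 1.336.

n₂/n₁ ≈ 1.336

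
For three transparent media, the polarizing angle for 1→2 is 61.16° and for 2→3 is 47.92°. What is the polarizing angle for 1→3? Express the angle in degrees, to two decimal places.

θ_B ≈ 63.56°

n₂/n₁ = tan 61.16° = 1.8160 and n₃/n₂ = tan 47.92° = 1.1075.
Multiplying, n₃/n₁ = 1.8160 × 1.1075 = 2.0112, and θ_B(1→3) = arctan 2.0112 = 63.56°.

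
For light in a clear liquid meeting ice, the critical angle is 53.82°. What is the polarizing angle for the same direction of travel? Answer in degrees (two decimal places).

θ_B ≈ 38.91°

sin θ_c = n₂/n₁, so n₂/n₁ = sin 53.82° = 0.8072.
Brewster: tan θ_B = n₂/n₁ = 0.8072.
θ_B = arctan(0.8072) = 38.91°.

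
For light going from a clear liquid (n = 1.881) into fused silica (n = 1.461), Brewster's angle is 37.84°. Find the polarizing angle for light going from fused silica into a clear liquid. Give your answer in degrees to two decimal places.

θ_B' ≈ 52.16°

The two Brewster angles are complementary: θ_B' = 90° − θ_B = 90° − 37.84° = 52.16°.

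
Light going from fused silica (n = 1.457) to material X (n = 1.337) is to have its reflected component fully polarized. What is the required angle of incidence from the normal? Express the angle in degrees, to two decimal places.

The reflected p-component vanishes when tan θ_B = n₂/n₁.
Brewster's condition: tan θ_B = n₂/n₁ = 1.337/1.457 = 0.9176.
θ_B = arctan(0.9176) = 42.54°.

θ_B ≈ 42.54°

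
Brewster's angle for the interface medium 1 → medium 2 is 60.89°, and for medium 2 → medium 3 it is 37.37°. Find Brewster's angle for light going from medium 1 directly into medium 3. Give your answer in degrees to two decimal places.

tan θ_B(1→2) = n₂/n₁ = tan 60.89° = 1.7959.
tan θ_B(2→3) = n₃/n₂ = tan 37.37° = 0.7637.
So n₃/n₁ = (n₂/n₁)(n₃/n₂) = 1.7959 × 0.7637 = 1.3716.
θ_B(1→3) = arctan(1.3716) = 53.90°.

θ_B ≈ 53.90°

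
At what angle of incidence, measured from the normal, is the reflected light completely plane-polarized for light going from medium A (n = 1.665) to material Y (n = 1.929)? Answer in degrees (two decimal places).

tan θ_B = n₂/n₁ = 1.929/1.665 = 1.1586.
So θ_B = arctan 1.1586 = 49.20°.

θ_B ≈ 49.20°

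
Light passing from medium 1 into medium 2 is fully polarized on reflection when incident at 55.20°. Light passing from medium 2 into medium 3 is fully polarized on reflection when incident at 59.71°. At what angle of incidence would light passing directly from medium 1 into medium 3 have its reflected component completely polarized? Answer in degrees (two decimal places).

θ_B ≈ 67.90°

n₂/n₁ = tan 55.20° = 1.4388 and n₃/n₂ = tan 59.71° = 1.7120.
Multiplying, n₃/n₁ = 1.4388 × 1.7120 = 2.4632, and θ_B(1→3) = arctan 2.4632 = 67.90°.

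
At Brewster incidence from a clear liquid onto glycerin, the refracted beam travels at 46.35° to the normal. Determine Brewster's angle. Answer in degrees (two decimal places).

θ_B ≈ 43.65°

At Brewster's angle the reflected and refracted rays are perpendicular, so θ_B + θ_t = 90°.
So θ_B = 90° − θ_t = 90° − 46.35° = 43.65°.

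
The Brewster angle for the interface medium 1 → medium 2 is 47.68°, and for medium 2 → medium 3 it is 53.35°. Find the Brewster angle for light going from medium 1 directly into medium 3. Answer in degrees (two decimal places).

θ_B ≈ 55.88°

Each Brewster angle gives a ratio: n₂/n₁ = tan 47.68° = 1.0982, n₃/n₂ = tan 53.35° = 1.3440.
So n₃/n₁ = (n₂/n₁)(n₃/n₂) = 1.0982 × 1.3440 = 1.4761.
θ_B(1→3) = arctan(1.4761) = 55.88°.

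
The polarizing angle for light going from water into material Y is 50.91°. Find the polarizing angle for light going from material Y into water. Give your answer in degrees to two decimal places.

θ_B' ≈ 39.09°

Reversing the direction swaps n₁ and n₂, so tan θ_B' = 1/tan θ_B and θ_B' = 90° − θ_B.
Hence θ_B' = 90° − 50.91° = 39.09°.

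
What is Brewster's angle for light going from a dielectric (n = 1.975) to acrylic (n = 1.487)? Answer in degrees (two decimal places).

θ_B ≈ 36.98°

Here n₂/n₁ = 1.487/1.975 = 0.7529, and Brewster's law gives tan θ_B = n₂/n₁.
So θ_B = arctan 0.7529 = 36.98°.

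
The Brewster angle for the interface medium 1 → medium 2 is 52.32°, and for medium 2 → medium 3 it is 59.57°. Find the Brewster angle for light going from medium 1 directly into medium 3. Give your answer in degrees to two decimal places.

θ_B ≈ 65.60°

n₂/n₁ = tan 52.32° = 1.2948 and n₃/n₂ = tan 59.57° = 1.7024.
Multiplying, n₃/n₁ = 1.2948 × 1.7024 = 2.2043, and θ_B(1→3) = arctan 2.2043 = 65.60°.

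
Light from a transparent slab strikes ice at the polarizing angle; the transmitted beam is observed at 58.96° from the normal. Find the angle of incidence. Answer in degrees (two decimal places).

Since the reflected and refracted rays are at right angles at the polarizing angle, θ_B + θ_t = 90°.
So θ_B = 90° − θ_t = 90° − 58.96° = 31.04°.

θ_B ≈ 31.04°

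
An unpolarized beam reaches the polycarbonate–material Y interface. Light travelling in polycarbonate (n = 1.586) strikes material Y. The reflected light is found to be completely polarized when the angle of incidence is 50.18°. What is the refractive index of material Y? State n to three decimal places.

n ≈ 1.902

Brewster's law: tan θ_B = n₂/n₁ (light incident in polycarbonate, refracted into material Y).
n₂ = n₁ tan θ_B = 1.586 × tan 50.18° = 1.902.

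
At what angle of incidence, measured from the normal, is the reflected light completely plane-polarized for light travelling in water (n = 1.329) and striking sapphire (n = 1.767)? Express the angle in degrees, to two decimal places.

θ_B ≈ 53.05°

Brewster's condition: tan θ_B = n₂/n₁ = 1.767/1.329 = 1.3296.
So θ_B = arctan 1.3296 = 53.05°.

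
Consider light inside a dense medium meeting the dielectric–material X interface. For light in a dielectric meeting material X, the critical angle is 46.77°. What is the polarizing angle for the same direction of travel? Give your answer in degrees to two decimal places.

n₂/n₁ = sin θ_c = sin 46.77° = 0.7286.
tan θ_B equals the same ratio, so θ_B = arctan(0.7286) = 36.08°.

θ_B ≈ 36.08°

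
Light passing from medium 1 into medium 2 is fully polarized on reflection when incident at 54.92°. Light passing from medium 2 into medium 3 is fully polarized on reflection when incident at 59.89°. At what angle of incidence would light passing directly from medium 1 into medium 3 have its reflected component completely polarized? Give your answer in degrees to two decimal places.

θ_B ≈ 67.84°

Each Brewster angle gives a ratio: n₂/n₁ = tan 54.92° = 1.4239, n₃/n₂ = tan 59.89° = 1.7244.
n₃/n₁ = 2.4554. Then tan θ_B(1→3) = n₃/n₁, so θ_B(1→3) = arctan(2.4554) = 67.84°.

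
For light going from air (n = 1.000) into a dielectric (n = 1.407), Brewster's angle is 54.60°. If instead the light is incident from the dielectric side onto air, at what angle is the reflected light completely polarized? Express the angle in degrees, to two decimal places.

tan θ_B' = n₁/n₂ = 1/tan θ_B, so θ_B' = 90° − θ_B.
θ_B' = 90° − 54.60° = 35.40°.

θ_B' ≈ 35.40°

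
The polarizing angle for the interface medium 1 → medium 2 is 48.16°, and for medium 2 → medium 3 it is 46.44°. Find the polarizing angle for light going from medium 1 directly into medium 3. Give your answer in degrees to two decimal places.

θ_B ≈ 49.59°

tan θ_B(1→2) = n₂/n₁ = tan 48.16° = 1.1169.
tan θ_B(2→3) = n₃/n₂ = tan 46.44° = 1.0516.
So n₃/n₁ = (n₂/n₁)(n₃/n₂) = 1.1169 × 1.0516 = 1.1745.
θ_B(1→3) = arctan(1.1745) = 49.59°.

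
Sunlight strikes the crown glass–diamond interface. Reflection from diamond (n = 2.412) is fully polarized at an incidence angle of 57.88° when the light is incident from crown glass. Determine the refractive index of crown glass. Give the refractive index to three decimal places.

n ≈ 1.514

At Brewster's angle, tan θ_B = n₂/n₁ with n₁ on the incident side (crown glass) and n₂ on the transmitted side (diamond).
n₁ = n₂ / tan θ_B = 2.412 / tan 57.88° = 1.514.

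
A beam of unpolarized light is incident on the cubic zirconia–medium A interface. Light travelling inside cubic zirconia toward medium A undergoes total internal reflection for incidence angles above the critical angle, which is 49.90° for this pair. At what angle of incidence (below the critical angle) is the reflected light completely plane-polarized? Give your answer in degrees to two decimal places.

n₂/n₁ = sin θ_c = sin 49.90° = 0.7649.
tan θ_B equals the same ratio, so θ_B = arctan(0.7649) = 37.41°.

θ_B ≈ 37.41°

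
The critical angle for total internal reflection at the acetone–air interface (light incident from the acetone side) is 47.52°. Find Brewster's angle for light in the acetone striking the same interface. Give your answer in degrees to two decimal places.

θ_B ≈ 36.41°

sin θ_c = n₂/n₁, so n₂/n₁ = sin 47.52° = 0.7375.
Brewster: tan θ_B = n₂/n₁ = 0.7375.
θ_B = arctan(0.7375) = 36.41°.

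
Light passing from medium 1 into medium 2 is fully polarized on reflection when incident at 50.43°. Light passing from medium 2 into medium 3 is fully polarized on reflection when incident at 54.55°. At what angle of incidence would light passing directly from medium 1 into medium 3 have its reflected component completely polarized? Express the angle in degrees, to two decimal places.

θ_B ≈ 59.53°

tan θ_B(1→2) = n₂/n₁ = tan 50.43° = 1.2101.
tan θ_B(2→3) = n₃/n₂ = tan 54.55° = 1.4045.
n₃/n₁ = 1.6996. Then tan θ_B(1→3) = n₃/n₁, so θ_B(1→3) = arctan(1.6996) = 59.53°.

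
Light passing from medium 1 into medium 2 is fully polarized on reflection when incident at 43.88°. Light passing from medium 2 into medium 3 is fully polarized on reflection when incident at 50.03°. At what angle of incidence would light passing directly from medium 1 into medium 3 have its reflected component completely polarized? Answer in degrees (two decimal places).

Each Brewster angle gives a ratio: n₂/n₁ = tan 43.88° = 0.9616, n₃/n₂ = tan 50.03° = 1.1930.
Multiplying, n₃/n₁ = 0.9616 × 1.1930 = 1.1473, and θ_B(1→3) = arctan 1.1473 = 48.92°.

θ_B ≈ 48.92°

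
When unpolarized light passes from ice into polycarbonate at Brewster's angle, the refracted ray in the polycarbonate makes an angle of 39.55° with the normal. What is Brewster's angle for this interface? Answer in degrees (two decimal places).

Brewster's condition makes the reflected and refracted beams perpendicular: θ_B + θ_t = 90°.
So θ_B = 90° − θ_t = 90° − 39.55° = 50.45°.

θ_B ≈ 50.45°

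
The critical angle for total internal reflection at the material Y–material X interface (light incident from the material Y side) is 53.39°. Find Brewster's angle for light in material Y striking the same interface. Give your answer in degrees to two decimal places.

θ_B ≈ 38.75°

n₂/n₁ = sin θ_c = sin 53.39° = 0.8027.
tan θ_B equals the same ratio, so θ_B = arctan(0.8027) = 38.75°.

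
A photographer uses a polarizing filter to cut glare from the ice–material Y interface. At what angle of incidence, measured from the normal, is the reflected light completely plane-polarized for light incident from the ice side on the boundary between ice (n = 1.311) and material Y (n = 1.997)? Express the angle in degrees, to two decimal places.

Here n₂/n₁ = 1.997/1.311 = 1.5233, and Brewster's law gives tan θ_B = n₂/n₁.
θ_B = arctan(1.5233) = 56.72°.

θ_B ≈ 56.72°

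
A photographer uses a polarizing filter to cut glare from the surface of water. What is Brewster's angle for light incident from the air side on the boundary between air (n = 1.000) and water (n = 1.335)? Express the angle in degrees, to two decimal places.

At Brewster's angle the reflected and refracted rays are perpendicular, which with Snell's law gives tan θ_B = n₂/n₁.
tan θ_B = n₂/n₁ = 1.335/1.000 = 1.3350.
So θ_B = arctan 1.3350 = 53.16°.

θ_B ≈ 53.16°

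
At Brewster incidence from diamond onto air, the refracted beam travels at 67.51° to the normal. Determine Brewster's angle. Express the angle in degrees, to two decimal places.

θ_B ≈ 22.49°

At Brewster's angle the reflected and refracted rays are perpendicular, so θ_B + θ_t = 90°.
θ_B = 90° − 67.51° = 22.49°.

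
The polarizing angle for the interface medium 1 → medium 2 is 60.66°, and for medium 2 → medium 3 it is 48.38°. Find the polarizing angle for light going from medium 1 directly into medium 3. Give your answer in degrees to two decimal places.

θ_B ≈ 63.46°

tan θ_B(1→2) = n₂/n₁ = tan 60.66° = 1.7791.
tan θ_B(2→3) = n₃/n₂ = tan 48.38° = 1.1255.
Multiplying, n₃/n₁ = 1.7791 × 1.1255 = 2.0024, and θ_B(1→3) = arctan 2.0024 = 63.46°.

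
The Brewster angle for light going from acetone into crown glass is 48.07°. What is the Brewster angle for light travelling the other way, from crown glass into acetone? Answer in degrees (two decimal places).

θ_B' ≈ 41.93°

Reversing the direction swaps n₁ and n₂, so tan θ_B' = 1/tan θ_B and θ_B' = 90° − θ_B.
Hence θ_B' = 90° − 48.07° = 41.93°.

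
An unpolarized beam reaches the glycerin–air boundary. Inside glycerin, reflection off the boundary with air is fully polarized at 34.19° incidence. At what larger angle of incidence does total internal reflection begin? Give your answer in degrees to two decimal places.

θ_c ≈ 42.79°

n₂/n₁ = tan 34.19° = 0.6793; the critical angle satisfies sin θ_c = n₂/n₁.
θ_c = arcsin(0.6793) = 42.79°.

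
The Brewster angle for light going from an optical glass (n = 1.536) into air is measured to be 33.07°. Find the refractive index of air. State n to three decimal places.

Full polarization of the reflected beam means tan θ_B = n₂/n₁, where n₁ is the incident medium (an optical glass).
n₂ = n₁ tan θ_B = 1.536 × tan 33.07° = 1.000.

n ≈ 1.000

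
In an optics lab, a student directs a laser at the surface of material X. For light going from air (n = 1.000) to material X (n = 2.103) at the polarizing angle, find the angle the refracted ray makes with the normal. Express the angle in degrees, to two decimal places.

θ_t ≈ 25.43°

θ_B = arctan(n₂/n₁) = arctan(2.103/1.000) = 64.57°.
Since θ_B + θ_t = 90° at Brewster incidence, θ_t = 90° − 64.57° = 25.43°.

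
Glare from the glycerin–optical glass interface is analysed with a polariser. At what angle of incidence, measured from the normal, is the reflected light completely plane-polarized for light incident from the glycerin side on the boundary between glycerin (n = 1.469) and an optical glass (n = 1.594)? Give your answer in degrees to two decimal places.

θ_B ≈ 47.34°

Brewster's condition: tan θ_B = n₂/n₁ = 1.594/1.469 = 1.0851.
θ_B = arctan(1.0851) = 47.34°.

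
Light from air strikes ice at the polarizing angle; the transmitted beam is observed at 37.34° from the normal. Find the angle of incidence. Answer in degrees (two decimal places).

At Brewster's angle the reflected and refracted rays are perpendicular, so θ_B + θ_t = 90°.
θ_B = 90° − 37.34° = 52.66°.

θ_B ≈ 52.66°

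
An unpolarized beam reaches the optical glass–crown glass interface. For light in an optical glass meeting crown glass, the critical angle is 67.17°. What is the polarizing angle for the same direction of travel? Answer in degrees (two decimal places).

n₂/n₁ = sin θ_c = sin 67.17° = 0.9217.
tan θ_B equals the same ratio, so θ_B = arctan(0.9217) = 42.67°.

θ_B ≈ 42.67°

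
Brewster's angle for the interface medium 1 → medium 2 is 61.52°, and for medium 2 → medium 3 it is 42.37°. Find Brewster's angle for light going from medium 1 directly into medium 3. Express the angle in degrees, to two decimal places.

n₂/n₁ = tan 61.52° = 1.8433 and n₃/n₂ = tan 42.37° = 0.9122.
Multiplying, n₃/n₁ = 1.8433 × 0.9122 = 1.6814, and θ_B(1→3) = arctan 1.6814 = 59.26°.

θ_B ≈ 59.26°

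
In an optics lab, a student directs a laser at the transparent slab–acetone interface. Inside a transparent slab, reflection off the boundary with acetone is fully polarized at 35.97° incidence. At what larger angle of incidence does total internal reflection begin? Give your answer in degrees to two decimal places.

n₂/n₁ = tan 35.97° = 0.7257; the critical angle satisfies sin θ_c = n₂/n₁.
θ_c = arcsin(0.7257) = 46.53°.

θ_c ≈ 46.53°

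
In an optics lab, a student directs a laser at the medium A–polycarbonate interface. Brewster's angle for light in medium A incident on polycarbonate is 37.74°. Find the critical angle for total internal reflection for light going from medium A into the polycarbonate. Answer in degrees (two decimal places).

From Brewster, n₂/n₁ = tan θ_B = tan 37.74° = 0.7740.
Then sin θ_c = n₂/n₁ = 0.7740, so θ_c = arcsin 0.7740 = 50.71°.

θ_c ≈ 50.71°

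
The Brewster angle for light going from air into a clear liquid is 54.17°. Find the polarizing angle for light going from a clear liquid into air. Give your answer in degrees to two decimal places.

θ_B' ≈ 35.83°

The two Brewster angles are complementary: θ_B' = 90° − θ_B = 90° − 54.17° = 35.83°.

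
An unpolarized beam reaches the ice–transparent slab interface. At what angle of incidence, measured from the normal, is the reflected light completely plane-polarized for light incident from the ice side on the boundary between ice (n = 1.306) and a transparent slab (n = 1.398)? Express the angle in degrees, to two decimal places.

tan θ_B = n₂/n₁ = 1.398/1.306 = 1.0704.
θ_B = arctan(1.0704) = 46.95°.

θ_B ≈ 46.95°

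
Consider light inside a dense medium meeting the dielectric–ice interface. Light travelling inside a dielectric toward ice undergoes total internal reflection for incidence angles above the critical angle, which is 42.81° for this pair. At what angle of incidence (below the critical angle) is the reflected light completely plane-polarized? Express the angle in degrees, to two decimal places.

θ_B ≈ 34.20°

n₂/n₁ = sin θ_c = sin 42.81° = 0.6796.
tan θ_B equals the same ratio, so θ_B = arctan(0.6796) = 34.20°.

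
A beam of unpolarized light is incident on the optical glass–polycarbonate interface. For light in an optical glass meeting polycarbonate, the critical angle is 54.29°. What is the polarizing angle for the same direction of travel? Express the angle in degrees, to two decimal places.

θ_B ≈ 39.08°

At the critical angle sin θ_c = n₂/n₁, giving n₂/n₁ = sin 54.29° = 0.8120.
Then tan θ_B = n₂/n₁ = 0.8120, so θ_B = arctan 0.8120 = 39.08°.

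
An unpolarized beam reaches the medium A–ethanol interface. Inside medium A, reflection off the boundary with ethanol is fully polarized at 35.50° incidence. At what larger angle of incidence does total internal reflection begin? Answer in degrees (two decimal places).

tan θ_B = n₂/n₁ = tan 35.50° = 0.7133.
Total internal reflection: sin θ_c = n₂/n₁ = 0.7133.
θ_c = arcsin(0.7133) = 45.50°.

θ_c ≈ 45.50°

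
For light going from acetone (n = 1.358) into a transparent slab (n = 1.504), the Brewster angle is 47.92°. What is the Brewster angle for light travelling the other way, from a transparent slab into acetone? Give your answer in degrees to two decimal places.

The two Brewster angles are complementary: θ_B' = 90° − θ_B = 90° − 47.92° = 42.08°.

θ_B' ≈ 42.08°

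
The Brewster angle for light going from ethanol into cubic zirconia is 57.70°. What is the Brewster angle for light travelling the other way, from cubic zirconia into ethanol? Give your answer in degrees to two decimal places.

Reversing the direction swaps n₁ and n₂, so tan θ_B' = 1/tan θ_B and θ_B' = 90° − θ_B.
Hence θ_B' = 90° − 57.70° = 32.30°.

θ_B' ≈ 32.30°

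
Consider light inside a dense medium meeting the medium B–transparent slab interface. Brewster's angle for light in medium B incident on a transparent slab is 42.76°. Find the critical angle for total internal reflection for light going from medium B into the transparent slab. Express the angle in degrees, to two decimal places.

θ_c ≈ 67.63°

From Brewster, n₂/n₁ = tan θ_B = tan 42.76° = 0.9247.
Then sin θ_c = n₂/n₁ = 0.9247, so θ_c = arcsin 0.9247 = 67.63°.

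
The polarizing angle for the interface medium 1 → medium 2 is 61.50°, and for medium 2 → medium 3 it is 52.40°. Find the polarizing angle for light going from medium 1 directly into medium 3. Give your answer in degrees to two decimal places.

Each Brewster angle gives a ratio: n₂/n₁ = tan 61.50° = 1.8418, n₃/n₂ = tan 52.40° = 1.2985.
So n₃/n₁ = (n₂/n₁)(n₃/n₂) = 1.8418 × 1.2985 = 2.3916.
θ_B(1→3) = arctan(2.3916) = 67.31°.

θ_B ≈ 67.31°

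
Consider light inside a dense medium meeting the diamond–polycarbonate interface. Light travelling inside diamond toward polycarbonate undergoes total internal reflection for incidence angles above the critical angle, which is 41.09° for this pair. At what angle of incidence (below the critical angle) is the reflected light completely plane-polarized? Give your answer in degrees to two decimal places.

sin θ_c = n₂/n₁, so n₂/n₁ = sin 41.09° = 0.6572.
Brewster: tan θ_B = n₂/n₁ = 0.6572.
θ_B = arctan(0.6572) = 33.31°.

θ_B ≈ 33.31°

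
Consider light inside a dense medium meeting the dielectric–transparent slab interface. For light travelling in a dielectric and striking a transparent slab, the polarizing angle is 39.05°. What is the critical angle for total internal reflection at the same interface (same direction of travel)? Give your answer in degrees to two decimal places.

θ_c ≈ 54.22°

n₂/n₁ = tan 39.05° = 0.8112; the critical angle satisfies sin θ_c = n₂/n₁.
θ_c = arcsin(0.8112) = 54.22°.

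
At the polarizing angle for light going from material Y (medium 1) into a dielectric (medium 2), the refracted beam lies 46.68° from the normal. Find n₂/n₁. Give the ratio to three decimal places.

At Brewster incidence θ_B = 90° − θ_t = 90° − 46.68° = 43.32°.
Then n₂/n₁ = tan θ_B = tan 43.32° = 0.943.

n₂/n₁ ≈ 0.943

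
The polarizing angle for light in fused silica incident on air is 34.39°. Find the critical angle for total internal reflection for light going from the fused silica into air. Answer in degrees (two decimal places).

θ_c ≈ 43.19°

n₂/n₁ = tan 34.39° = 0.6845; the critical angle satisfies sin θ_c = n₂/n₁.
θ_c = arcsin(0.6845) = 43.19°.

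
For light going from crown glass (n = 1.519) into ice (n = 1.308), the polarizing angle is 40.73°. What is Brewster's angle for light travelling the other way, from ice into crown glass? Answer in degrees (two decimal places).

The two Brewster angles are complementary: θ_B' = 90° − θ_B = 90° − 40.73° = 49.27°.

θ_B' ≈ 49.27°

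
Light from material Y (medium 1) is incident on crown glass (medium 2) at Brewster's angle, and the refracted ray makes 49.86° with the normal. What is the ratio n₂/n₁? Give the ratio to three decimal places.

n₂/n₁ ≈ 0.843

θ_B + θ_t = 90°, so θ_B = 90° − 49.86° = 40.14°.
tan θ_B = n₂/n₁, so n₂/n₁ = tan 40.14° = 0.843.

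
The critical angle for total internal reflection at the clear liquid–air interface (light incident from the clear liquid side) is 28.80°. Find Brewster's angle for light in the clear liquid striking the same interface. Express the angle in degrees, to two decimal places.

sin θ_c = n₂/n₁, so n₂/n₁ = sin 28.80° = 0.4818.
Brewster: tan θ_B = n₂/n₁ = 0.4818.
θ_B = arctan(0.4818) = 25.72°.

θ_B ≈ 25.72°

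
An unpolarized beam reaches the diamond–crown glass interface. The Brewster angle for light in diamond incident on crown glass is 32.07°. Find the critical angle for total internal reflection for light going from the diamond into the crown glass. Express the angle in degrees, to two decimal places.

From Brewster, n₂/n₁ = tan θ_B = tan 32.07° = 0.6266.
Then sin θ_c = n₂/n₁ = 0.6266, so θ_c = arcsin 0.6266 = 38.80°.

θ_c ≈ 38.80°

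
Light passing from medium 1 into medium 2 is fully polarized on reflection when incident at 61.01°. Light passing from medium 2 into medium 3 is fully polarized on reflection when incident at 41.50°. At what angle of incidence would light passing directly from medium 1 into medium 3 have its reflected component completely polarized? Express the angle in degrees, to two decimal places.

n₂/n₁ = tan 61.01° = 1.8048 and n₃/n₂ = tan 41.50° = 0.8847.
Multiplying, n₃/n₁ = 1.8048 × 0.8847 = 1.5967, and θ_B(1→3) = arctan 1.5967 = 57.94°.

θ_B ≈ 57.94°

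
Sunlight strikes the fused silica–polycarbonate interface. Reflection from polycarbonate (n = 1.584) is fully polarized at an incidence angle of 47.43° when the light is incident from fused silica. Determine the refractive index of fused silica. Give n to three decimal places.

n ≈ 1.455

At the Brewster angle, tan θ_B = n₂/n₁ with n₁ on the incident side (fused silica) and n₂ on the transmitted side (polycarbonate).
n₁ = n₂ / tan θ_B = 1.584 / tan 47.43° = 1.455.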